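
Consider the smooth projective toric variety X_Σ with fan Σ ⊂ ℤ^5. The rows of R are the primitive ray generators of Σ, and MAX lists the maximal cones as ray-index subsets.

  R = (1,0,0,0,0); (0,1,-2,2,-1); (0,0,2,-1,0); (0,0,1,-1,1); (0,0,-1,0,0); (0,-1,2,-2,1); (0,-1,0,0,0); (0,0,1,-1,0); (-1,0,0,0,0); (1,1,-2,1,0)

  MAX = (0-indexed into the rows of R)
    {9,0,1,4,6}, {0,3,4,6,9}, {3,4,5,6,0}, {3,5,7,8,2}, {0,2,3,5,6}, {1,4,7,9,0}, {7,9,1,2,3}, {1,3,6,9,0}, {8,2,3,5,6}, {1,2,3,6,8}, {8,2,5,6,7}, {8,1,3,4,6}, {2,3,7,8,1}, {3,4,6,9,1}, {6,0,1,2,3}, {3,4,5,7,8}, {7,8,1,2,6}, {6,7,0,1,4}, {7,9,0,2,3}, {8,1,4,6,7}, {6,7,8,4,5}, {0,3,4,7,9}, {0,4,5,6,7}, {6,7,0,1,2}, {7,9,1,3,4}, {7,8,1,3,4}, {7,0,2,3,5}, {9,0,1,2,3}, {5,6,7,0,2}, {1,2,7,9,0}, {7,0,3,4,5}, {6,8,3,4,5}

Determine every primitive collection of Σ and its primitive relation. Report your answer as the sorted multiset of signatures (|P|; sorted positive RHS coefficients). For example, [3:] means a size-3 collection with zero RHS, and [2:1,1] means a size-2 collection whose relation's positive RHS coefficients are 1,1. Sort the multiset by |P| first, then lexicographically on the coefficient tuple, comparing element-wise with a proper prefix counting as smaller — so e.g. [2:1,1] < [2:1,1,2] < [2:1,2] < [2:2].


Δ(Σ) — 10 vertices, 10 min non-faces:

  {0,8}:  v_{0} + v_{8} = 0  ⟹  sig = [2:]
  {1,5}:  v_{1} + v_{5} = 0  ⟹  sig = [2:]
  {2,4}:  v_{2} + v_{4} = v_{7}  ⟹  sig = [2:1]
  {5,9}:  v_{5} + v_{9} = v_{0} + v_{3} + v_{4}  ⟹  sig = [2:1,1,1]
  {8,9}:  v_{8} + v_{9} = v_{1} + v_{3} + v_{4}  ⟹  sig = [2:1,1,1]
  {2,6,9}:  v_{2} + v_{6} + v_{9} = v_{0}  ⟹  sig = [3:1]
  {3,6,7}:  v_{3} + v_{6} + v_{7} = v_{5}  ⟹  sig = [3:1]
  {6,7,9}:  v_{6} + v_{7} + v_{9} = v_{0} + v_{4}  ⟹  sig = [3:1,1]
  {0,1,3,4}:  v_{0} + v_{1} + v_{3} + v_{4} = v_{9}  ⟹  sig = [4:1]
  {0,1,3,7}:  v_{0} + v_{1} + v_{3} + v_{7} = v_{2} + v_{9}  ⟹  sig = [4:1,1]

Signatures (|P|; sorted positive RHS coefficients), sorted:
    [2:]
    [2:]
    [2:1]
    [2:1,1,1]
    [2:1,1,1]
    [3:1]
    [3:1]
    [3:1,1]
    [4:1]
    [4:1,1]


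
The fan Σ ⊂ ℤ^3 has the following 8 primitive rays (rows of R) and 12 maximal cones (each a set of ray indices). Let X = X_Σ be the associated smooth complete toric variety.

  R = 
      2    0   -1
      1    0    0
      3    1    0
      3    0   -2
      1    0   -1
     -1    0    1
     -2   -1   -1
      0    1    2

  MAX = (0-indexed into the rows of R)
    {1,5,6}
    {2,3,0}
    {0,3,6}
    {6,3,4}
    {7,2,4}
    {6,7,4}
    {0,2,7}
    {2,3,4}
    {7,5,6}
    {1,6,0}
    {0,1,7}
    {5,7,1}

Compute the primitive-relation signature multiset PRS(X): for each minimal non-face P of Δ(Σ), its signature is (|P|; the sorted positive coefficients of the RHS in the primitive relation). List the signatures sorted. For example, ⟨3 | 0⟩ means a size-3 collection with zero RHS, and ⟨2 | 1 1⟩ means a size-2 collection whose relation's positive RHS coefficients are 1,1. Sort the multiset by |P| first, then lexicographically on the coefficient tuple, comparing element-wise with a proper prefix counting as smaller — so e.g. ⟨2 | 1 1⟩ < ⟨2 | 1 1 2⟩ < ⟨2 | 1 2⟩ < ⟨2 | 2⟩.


Primitive collections (12):

  P={4,5}:  v_{4} + v_{5} = 0  ⟹  sig = ⟨2 | 0⟩
  P={0,4}:  v_{0} + v_{4} = v_{3}  ⟹  sig = ⟨2 | 1⟩
  P={0,5}:  v_{0} + v_{5} = v_{1}  ⟹  sig = ⟨2 | 1⟩
  P={1,4}:  v_{1} + v_{4} = v_{0}  ⟹  sig = ⟨2 | 1⟩
  P={2,6}:  v_{2} + v_{6} = v_{4}  ⟹  sig = ⟨2 | 1⟩
  P={3,5}:  v_{3} + v_{5} = v_{0}  ⟹  sig = ⟨2 | 1⟩
  P={3,7}:  v_{3} + v_{7} = v_{2}  ⟹  sig = ⟨2 | 1⟩
  P={2,5}:  v_{2} + v_{5} = v_{0} + v_{7}  ⟹  sig = ⟨2 | 1 1⟩
  P={1,2}:  v_{1} + v_{2} = 2·v_{0} + v_{7}  ⟹  sig = ⟨2 | 1 2⟩
  P={1,3}:  v_{1} + v_{3} = 2·v_{0}  ⟹  sig = ⟨2 | 2⟩
  P={0,6,7}:  v_{0} + v_{6} + v_{7} = 0  ⟹  sig = ⟨3 | 0⟩
  P={1,6,7}:  v_{1} + v_{6} + v_{7} = v_{5}  ⟹  sig = ⟨3 | 1⟩

Sorted signature multiset PRS(X):
    |P|=2: 10 collections, coeffs (), (1), (1), (1), (1), (1), (1), (1,1), (1,2), (2)
    |P|=3: 2 collections, coeffs (), (1)


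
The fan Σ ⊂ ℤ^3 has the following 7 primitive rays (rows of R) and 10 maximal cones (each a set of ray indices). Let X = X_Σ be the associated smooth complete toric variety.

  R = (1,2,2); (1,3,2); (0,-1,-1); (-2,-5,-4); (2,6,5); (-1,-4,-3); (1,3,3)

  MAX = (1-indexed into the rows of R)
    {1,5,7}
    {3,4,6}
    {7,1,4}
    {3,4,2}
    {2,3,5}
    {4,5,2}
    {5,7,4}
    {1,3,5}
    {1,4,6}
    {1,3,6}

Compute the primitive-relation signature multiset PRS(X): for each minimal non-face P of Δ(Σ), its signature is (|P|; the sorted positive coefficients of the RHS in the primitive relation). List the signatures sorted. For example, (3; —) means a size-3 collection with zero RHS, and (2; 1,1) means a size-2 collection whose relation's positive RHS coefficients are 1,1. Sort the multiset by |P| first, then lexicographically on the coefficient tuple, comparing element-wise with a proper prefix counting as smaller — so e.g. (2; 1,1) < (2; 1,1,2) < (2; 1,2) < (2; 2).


9 collections generate NE(X_Σ); each relation:

  {2,6}:  v_{2} + v_{6} = v_{3}  ⟹  sig = (2; 1)
  {2,7}:  v_{2} + v_{7} = v_{5}  ⟹  sig = (2; 1)
  {3,7}:  v_{3} + v_{7} = v_{1}  ⟹  sig = (2; 1)
  {5,6}:  v_{5} + v_{6} = v_{1}  ⟹  sig = (2; 1)
  {1,2}:  v_{1} + v_{2} = v_{3} + v_{5}  ⟹  sig = (2; 1,1)
  {6,7}:  v_{6} + v_{7} = 2·v_{1} + v_{4}  ⟹  sig = (2; 1,2)
  {3,4,5}:  v_{3} + v_{4} + v_{5} = 0  ⟹  sig = (3; —)
  {1,3,4}:  v_{1} + v_{3} + v_{4} = v_{6}  ⟹  sig = (3; 1)
  {1,4,5}:  v_{1} + v_{4} + v_{5} = v_{7}  ⟹  sig = (3; 1)

so the primitive-relation signature multiset is
{ (2; 1) ×4,  (2; 1,1),  (2; 1,2),  (3; —),  (3; 1) ×2 }


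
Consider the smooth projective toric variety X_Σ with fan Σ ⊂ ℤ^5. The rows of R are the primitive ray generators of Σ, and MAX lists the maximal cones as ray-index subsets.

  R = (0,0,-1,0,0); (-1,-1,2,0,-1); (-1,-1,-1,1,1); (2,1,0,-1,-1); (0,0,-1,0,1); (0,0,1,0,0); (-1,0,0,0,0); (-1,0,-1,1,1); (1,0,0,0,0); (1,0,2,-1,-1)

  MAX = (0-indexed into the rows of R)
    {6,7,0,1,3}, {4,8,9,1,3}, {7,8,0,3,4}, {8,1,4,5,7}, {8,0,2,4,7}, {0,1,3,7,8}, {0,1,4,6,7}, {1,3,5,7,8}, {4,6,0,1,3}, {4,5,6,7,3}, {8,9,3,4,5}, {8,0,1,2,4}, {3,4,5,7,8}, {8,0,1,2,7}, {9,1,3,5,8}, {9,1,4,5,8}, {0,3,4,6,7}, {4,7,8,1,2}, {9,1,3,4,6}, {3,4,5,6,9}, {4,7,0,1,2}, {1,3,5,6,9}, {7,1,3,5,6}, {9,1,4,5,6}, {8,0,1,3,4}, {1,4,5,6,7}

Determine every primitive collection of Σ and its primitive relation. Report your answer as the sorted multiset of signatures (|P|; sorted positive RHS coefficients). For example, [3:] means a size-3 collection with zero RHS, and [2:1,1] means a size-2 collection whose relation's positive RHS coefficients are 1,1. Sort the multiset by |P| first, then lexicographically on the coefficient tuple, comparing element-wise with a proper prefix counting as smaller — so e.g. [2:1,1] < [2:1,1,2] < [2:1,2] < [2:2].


Primitive collections (11):

  P={0,5}:  v_{0} + v_{5} = 0  so sig = [2:]
  P={6,8}:  v_{6} + v_{8} = 0  so sig = [2:]
  P={7,9}:  v_{7} + v_{9} = v_{5}  so sig = [2:1]
  P={2,3}:  v_{2} + v_{3} = v_{0} + v_{8}  so sig = [2:1,1]
  P={0,9}:  v_{0} + v_{9} = v_{1} + v_{3} + v_{4}  so sig = [2:1,1,1]
  P={2,9}:  v_{2} + v_{9} = v_{1} + v_{4} + v_{8}  so sig = [2:1,1,1]
  P={2,5}:  v_{2} + v_{5} = v_{1} + v_{4} + v_{7} + v_{8}  so sig = [2:1,1,1,1]
  P={2,6}:  v_{2} + v_{6} = v_{0} + v_{1} + v_{4} + v_{7}  so sig = [2:1,1,1,1]
  P={1,3,4,7}:  v_{1} + v_{3} + v_{4} + v_{7} = 0  so sig = [4:]
  P={1,3,4,5}:  v_{1} + v_{3} + v_{4} + v_{5} = v_{9}  so sig = [4:1]
  P={0,1,4,7,8}:  v_{0} + v_{1} + v_{4} + v_{7} + v_{8} = v_{2}  so sig = [5:1]

Signatures (|P|; sorted positive RHS coefficients), sorted:
{ [2:] ×2,  [2:1],  [2:1,1],  [2:1,1,1] ×2,  [2:1,1,1,1] ×2,  [4:],  [4:1],  [5:1] }


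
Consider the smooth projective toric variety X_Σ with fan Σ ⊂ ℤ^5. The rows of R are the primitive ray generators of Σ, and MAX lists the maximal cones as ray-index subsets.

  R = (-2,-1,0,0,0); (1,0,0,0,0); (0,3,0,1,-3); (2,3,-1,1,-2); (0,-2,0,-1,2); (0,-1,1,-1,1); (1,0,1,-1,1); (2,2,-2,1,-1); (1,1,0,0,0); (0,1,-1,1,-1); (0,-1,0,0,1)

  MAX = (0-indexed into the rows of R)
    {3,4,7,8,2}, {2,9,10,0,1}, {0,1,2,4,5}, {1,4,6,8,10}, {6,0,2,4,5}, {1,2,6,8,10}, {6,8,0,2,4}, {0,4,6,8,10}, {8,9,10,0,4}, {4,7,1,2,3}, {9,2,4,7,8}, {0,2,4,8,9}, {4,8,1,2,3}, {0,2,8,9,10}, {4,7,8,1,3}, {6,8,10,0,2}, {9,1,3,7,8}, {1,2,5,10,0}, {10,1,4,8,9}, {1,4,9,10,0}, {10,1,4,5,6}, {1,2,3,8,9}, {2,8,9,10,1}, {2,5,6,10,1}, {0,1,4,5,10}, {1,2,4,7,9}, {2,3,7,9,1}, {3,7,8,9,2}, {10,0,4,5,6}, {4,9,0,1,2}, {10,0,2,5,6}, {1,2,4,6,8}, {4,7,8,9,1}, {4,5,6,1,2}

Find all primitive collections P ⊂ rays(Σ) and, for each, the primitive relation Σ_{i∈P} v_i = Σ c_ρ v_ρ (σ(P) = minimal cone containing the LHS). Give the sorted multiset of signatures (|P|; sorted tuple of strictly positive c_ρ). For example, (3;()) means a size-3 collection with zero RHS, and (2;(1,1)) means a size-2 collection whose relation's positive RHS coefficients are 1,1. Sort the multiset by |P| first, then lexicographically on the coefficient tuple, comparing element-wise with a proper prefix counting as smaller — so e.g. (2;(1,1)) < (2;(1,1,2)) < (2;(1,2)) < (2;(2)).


Primitive collections (17):

  P = {5,9}:  v_{5} + v_{9} = 0  →  sig = (2;())
  P = {5,8}:  v_{5} + v_{8} = v_{6}  →  sig = (2;(1))
  P = {6,9}:  v_{6} + v_{9} = v_{8}  →  sig = (2;(1))
  P = {5,7}:  v_{5} + v_{7} = v_{3} + v_{4}  →  sig = (2;(1,1))
  P = {0,3}:  v_{0} + v_{3} = v_{2} + v_{4} + v_{9}  →  sig = (2;(1,1,1))
  P = {3,10}:  v_{3} + v_{10} = v_{1} + v_{8} + v_{9}  →  sig = (2;(1,1,1))
  P = {6,7}:  v_{6} + v_{7} = v_{3} + v_{4} + v_{8}  →  sig = (2;(1,1,1))
  P = {3,5}:  v_{3} + v_{5} = v_{1} + v_{2} + v_{4} + v_{8}  →  sig = (2;(1,1,1,1))
  P = {3,6}:  v_{3} + v_{6} = v_{1} + v_{2} + v_{4} + 2·v_{8}  →  sig = (2;(1,1,1,2))
  P = {7,10}:  v_{7} + v_{10} = v_{1} + v_{4} + v_{8} + 2·v_{9}  →  sig = (2;(1,1,1,2))
  P = {0,7}:  v_{0} + v_{7} = v_{2} + 2·v_{4} + 2·v_{9}  →  sig = (2;(1,2,2))
  P = {0,1,8}:  v_{0} + v_{1} + v_{8} = 0  →  sig = (3;())
  P = {2,4,10}:  v_{2} + v_{4} + v_{10} = 0  →  sig = (3;())
  P = {0,1,6}:  v_{0} + v_{1} + v_{6} = v_{5}  →  sig = (3;(1))
  P = {3,4,9}:  v_{3} + v_{4} + v_{9} = v_{7}  →  sig = (3;(1))
  P = {1,2,7,8}:  v_{1} + v_{2} + v_{7} + v_{8} = 2·v_{3}  →  sig = (4;(2))
  P = {1,2,4,8,9}:  v_{1} + v_{2} + v_{4} + v_{8} + v_{9} = v_{3}  →  sig = (5;(1))

so the primitive-relation signature multiset is
    |P|=2: 11 collections, coeffs (), (1), (1), (1,1), (1,1,1), (1,1,1), (1,1,1), (1,1,1,1), (1,1,1,2), (1,1,1,2), (1,2,2)
    |P|=3: 4 collections, coeffs (), (), (1), (1)
    |P|=4: 1 collection, coeffs (2)
    |P|=5: 1 collection, coeffs (1)


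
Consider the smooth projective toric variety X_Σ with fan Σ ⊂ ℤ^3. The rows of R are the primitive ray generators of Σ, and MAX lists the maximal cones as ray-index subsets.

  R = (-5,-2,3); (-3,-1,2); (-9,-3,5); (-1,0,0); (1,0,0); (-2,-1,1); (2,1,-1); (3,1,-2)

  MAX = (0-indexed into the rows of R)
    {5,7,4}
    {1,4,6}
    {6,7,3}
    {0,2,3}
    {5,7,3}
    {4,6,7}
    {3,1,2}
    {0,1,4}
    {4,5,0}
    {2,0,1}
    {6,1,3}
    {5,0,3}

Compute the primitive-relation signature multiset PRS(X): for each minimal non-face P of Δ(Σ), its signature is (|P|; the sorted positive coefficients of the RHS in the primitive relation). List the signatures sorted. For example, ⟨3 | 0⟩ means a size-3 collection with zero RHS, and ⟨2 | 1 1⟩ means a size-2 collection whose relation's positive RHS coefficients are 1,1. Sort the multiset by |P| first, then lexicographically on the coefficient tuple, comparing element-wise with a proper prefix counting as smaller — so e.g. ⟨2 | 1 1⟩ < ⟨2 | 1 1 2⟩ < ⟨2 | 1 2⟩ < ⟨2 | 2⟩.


11 minimal non-faces of Δ(Σ) (on 8 rays):

  P = {1,7}:  v_{1} + v_{7} = 0  so sig = ⟨2 | 0⟩
  P = {3,4}:  v_{3} + v_{4} = 0  so sig = ⟨2 | 0⟩
  P = {5,6}:  v_{5} + v_{6} = 0  so sig = ⟨2 | 0⟩
  P = {0,6}:  v_{0} + v_{6} = v_{1}  so sig = ⟨2 | 1⟩
  P = {0,7}:  v_{0} + v_{7} = v_{5}  so sig = ⟨2 | 1⟩
  P = {1,5}:  v_{1} + v_{5} = v_{0}  so sig = ⟨2 | 1⟩
  P = {2,4}:  v_{2} + v_{4} = v_{0} + v_{1}  so sig = ⟨2 | 1 1⟩
  P = {2,7}:  v_{2} + v_{7} = v_{0} + v_{3}  so sig = ⟨2 | 1 1⟩
  P = {2,5}:  v_{2} + v_{5} = 2·v_{0} + v_{3}  so sig = ⟨2 | 1 2⟩
  P = {2,6}:  v_{2} + v_{6} = 2·v_{1} + v_{3}  so sig = ⟨2 | 1 2⟩
  P = {0,1,3}:  v_{0} + v_{1} + v_{3} = v_{2}  so sig = ⟨3 | 1⟩

so the primitive-relation signature multiset is
    |P|=2: 10 collections, coeffs (), (), (), (1), (1), (1), (1,1), (1,1), (1,2), (1,2)
    |P|=3: 1 collection, coeffs (1)


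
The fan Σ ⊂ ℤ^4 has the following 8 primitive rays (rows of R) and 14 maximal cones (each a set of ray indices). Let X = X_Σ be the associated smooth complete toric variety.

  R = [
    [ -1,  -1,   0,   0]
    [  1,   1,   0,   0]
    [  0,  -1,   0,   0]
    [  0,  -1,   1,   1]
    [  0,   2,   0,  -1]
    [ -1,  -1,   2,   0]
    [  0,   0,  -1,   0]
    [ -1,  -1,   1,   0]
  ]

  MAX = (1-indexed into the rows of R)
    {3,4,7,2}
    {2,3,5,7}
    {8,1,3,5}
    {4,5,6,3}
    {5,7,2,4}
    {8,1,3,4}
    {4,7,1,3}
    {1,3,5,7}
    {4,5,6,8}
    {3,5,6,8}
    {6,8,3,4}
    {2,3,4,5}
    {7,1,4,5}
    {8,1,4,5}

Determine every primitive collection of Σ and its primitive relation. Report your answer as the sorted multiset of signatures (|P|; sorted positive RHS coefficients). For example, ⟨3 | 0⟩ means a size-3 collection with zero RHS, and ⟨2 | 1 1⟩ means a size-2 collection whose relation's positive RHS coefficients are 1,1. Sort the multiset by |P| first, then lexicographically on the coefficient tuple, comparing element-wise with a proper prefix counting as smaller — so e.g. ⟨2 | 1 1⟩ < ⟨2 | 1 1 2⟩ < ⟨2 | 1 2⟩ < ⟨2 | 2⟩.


Primitive collections (9):

  {1,2}:  v_{1} + v_{2} = 0 ; sig = ⟨2 | 0⟩
  {6,7}:  v_{6} + v_{7} = v_{8} ; sig = ⟨2 | 1⟩
  {7,8}:  v_{7} + v_{8} = v_{1} ; sig = ⟨2 | 1⟩
  {2,8}:  v_{2} + v_{8} = v_{3} + v_{4} + v_{5} ; sig = ⟨2 | 1 1 1⟩
  {1,6}:  v_{1} + v_{6} = 2·v_{8} ; sig = ⟨2 | 2⟩
  {2,6}:  v_{2} + v_{6} = 2·v_{3} + 2·v_{4} + 2·v_{5} ; sig = ⟨2 | 2 2 2⟩
  {3,4,5,7}:  v_{3} + v_{4} + v_{5} + v_{7} = 0 ; sig = ⟨4 | 0⟩
  {1,3,4,5}:  v_{1} + v_{3} + v_{4} + v_{5} = v_{8} ; sig = ⟨4 | 1⟩
  {3,4,5,8}:  v_{3} + v_{4} + v_{5} + v_{8} = v_{6} ; sig = ⟨4 | 1⟩

Signatures (|P|; sorted positive RHS coefficients), sorted:
    ⟨2 | 0⟩
    ⟨2 | 1⟩
    ⟨2 | 1⟩
    ⟨2 | 1 1 1⟩
    ⟨2 | 2⟩
    ⟨2 | 2 2 2⟩
    ⟨4 | 0⟩
    ⟨4 | 1⟩
    ⟨4 | 1⟩


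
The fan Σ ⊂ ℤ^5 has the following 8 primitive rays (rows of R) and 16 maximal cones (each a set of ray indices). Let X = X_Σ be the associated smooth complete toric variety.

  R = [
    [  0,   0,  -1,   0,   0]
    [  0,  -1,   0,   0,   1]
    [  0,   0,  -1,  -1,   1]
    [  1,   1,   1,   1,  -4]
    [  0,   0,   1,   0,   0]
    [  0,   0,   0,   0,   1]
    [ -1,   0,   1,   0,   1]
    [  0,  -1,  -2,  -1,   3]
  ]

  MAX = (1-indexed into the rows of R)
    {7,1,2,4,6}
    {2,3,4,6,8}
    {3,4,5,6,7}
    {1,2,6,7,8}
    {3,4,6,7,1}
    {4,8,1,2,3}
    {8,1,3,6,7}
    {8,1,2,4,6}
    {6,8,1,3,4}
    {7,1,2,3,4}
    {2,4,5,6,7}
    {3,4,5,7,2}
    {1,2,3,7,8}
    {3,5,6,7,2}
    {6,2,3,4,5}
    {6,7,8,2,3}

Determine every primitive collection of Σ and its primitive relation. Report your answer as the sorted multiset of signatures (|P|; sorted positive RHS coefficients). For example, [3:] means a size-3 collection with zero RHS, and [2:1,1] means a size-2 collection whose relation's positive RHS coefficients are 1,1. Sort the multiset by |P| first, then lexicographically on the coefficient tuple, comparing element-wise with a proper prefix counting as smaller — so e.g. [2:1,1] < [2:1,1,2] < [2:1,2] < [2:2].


The 5 primitive collections of Σ (r=8, n=5):

  P = {1,5}:  v_{1} + v_{5} = 0  →  sig = [2:]
  P = {5,8}:  v_{5} + v_{8} = v_{2} + v_{3} + v_{6}  →  sig = [2:1,1,1]
  P = {4,7,8}:  v_{4} + v_{7} + v_{8} = 0  →  sig = [3:]
  P = {1,2,3,6}:  v_{1} + v_{2} + v_{3} + v_{6} = v_{8}  →  sig = [4:1]
  P = {2,3,4,6,7}:  v_{2} + v_{3} + v_{4} + v_{6} + v_{7} = v_{5}  →  sig = [5:1]

Hence PRS(X_Σ) =
    |P|=2: 2 collections, coeffs (), (1,1,1)
    |P|=3: 1 collection, coeffs ()
    |P|=4: 1 collection, coeffs (1)
    |P|=5: 1 collection, coeffs (1)


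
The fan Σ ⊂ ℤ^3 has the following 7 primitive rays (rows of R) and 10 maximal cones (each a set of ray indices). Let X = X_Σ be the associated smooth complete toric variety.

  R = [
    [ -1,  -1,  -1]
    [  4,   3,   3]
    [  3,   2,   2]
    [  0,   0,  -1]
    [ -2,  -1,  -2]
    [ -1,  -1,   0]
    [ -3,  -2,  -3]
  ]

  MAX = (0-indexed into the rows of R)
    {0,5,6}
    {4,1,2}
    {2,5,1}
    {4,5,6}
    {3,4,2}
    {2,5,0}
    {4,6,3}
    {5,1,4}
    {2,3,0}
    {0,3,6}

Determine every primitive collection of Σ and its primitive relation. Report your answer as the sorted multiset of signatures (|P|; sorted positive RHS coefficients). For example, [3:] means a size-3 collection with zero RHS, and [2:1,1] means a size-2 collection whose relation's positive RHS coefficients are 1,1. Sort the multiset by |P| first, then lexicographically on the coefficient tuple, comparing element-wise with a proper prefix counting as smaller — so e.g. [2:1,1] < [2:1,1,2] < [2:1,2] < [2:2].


Minimal non-faces — 7 found among 7 rays, 10 max cones:

  {0,1}:  v_{0} + v_{1} = v_{2}  →  sig = [2:1]
  {0,4}:  v_{0} + v_{4} = v_{6}  →  sig = [2:1]
  {2,6}:  v_{2} + v_{6} = v_{3}  →  sig = [2:1]
  {3,5}:  v_{3} + v_{5} = v_{0}  →  sig = [2:1]
  {1,6}:  v_{1} + v_{6} = v_{2} + v_{4}  →  sig = [2:1,1]
  {1,3}:  v_{1} + v_{3} = 2·v_{2} + v_{4}  →  sig = [2:1,2]
  {2,4,5}:  v_{2} + v_{4} + v_{5} = 0  →  sig = [3:]

Signatures (|P|; sorted positive RHS coefficients), sorted:
[[2:1], [2:1], [2:1], [2:1], [2:1,1], [2:1,2], [3:]]


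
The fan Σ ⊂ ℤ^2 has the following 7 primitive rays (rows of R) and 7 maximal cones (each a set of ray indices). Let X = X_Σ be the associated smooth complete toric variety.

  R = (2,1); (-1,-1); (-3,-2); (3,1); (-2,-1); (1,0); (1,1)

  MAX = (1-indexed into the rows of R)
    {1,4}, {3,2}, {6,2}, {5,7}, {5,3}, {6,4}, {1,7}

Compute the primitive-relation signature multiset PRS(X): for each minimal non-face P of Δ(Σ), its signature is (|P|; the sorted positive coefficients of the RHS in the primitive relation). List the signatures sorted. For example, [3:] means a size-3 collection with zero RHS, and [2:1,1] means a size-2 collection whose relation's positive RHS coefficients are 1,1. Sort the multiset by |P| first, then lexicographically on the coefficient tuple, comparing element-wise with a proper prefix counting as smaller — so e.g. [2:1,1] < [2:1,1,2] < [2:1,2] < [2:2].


14 collections generate NE(X_Σ); each relation:

  P = {1,5}:  v_{1} + v_{5} = 0 ; sig = [2:]
  P = {2,7}:  v_{2} + v_{7} = 0 ; sig = [2:]
  P = {1,2}:  v_{1} + v_{2} = v_{6} ; sig = [2:1]
  P = {1,3}:  v_{1} + v_{3} = v_{2} ; sig = [2:1]
  P = {1,6}:  v_{1} + v_{6} = v_{4} ; sig = [2:1]
  P = {2,5}:  v_{2} + v_{5} = v_{3} ; sig = [2:1]
  P = {3,7}:  v_{3} + v_{7} = v_{5} ; sig = [2:1]
  P = {4,5}:  v_{4} + v_{5} = v_{6} ; sig = [2:1]
  P = {5,6}:  v_{5} + v_{6} = v_{2} ; sig = [2:1]
  P = {6,7}:  v_{6} + v_{7} = v_{1} ; sig = [2:1]
  P = {3,4}:  v_{3} + v_{4} = v_{2} + v_{6} ; sig = [2:1,1]
  P = {2,4}:  v_{2} + v_{4} = 2·v_{6} ; sig = [2:2]
  P = {3,6}:  v_{3} + v_{6} = 2·v_{2} ; sig = [2:2]
  P = {4,7}:  v_{4} + v_{7} = 2·v_{1} ; sig = [2:2]

Sorted signature multiset PRS(X):
    |P|=2: 14 collections, coeffs (), (), (1), (1), (1), (1), (1), (1), (1), (1), (1,1), (2), (2), (2)


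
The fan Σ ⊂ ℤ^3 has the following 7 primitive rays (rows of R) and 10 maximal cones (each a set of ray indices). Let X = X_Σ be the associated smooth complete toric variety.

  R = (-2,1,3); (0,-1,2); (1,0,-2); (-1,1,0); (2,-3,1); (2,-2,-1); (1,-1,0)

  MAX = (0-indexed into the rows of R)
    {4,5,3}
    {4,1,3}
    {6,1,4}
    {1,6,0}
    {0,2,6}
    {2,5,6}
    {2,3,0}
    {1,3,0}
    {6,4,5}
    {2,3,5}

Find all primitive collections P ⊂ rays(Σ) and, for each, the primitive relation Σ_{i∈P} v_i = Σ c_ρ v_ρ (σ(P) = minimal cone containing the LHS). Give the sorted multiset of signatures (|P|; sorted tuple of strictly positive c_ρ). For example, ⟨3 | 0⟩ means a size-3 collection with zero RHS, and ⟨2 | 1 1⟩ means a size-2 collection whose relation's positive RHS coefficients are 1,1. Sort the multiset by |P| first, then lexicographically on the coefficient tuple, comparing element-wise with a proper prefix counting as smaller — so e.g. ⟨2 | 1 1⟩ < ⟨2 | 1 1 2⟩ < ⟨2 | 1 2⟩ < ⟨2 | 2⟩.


The 6 primitive collections of Σ (r=7, n=3):

  P={3,6}:  v_{3} + v_{6} = 0  ⇒ sig = ⟨2 | 0⟩
  P={0,5}:  v_{0} + v_{5} = v_{1}  ⇒ sig = ⟨2 | 1⟩
  P={1,2}:  v_{1} + v_{2} = v_{6}  ⇒ sig = ⟨2 | 1⟩
  P={1,5}:  v_{1} + v_{5} = v_{4}  ⇒ sig = ⟨2 | 1⟩
  P={2,4}:  v_{2} + v_{4} = v_{5} + v_{6}  ⇒ sig = ⟨2 | 1 1⟩
  P={0,4}:  v_{0} + v_{4} = 2·v_{1}  ⇒ sig = ⟨2 | 2⟩

Sorted signature multiset PRS(X):
    |P|=2: 6 collections, coeffs (), (1), (1), (1), (1,1), (2)


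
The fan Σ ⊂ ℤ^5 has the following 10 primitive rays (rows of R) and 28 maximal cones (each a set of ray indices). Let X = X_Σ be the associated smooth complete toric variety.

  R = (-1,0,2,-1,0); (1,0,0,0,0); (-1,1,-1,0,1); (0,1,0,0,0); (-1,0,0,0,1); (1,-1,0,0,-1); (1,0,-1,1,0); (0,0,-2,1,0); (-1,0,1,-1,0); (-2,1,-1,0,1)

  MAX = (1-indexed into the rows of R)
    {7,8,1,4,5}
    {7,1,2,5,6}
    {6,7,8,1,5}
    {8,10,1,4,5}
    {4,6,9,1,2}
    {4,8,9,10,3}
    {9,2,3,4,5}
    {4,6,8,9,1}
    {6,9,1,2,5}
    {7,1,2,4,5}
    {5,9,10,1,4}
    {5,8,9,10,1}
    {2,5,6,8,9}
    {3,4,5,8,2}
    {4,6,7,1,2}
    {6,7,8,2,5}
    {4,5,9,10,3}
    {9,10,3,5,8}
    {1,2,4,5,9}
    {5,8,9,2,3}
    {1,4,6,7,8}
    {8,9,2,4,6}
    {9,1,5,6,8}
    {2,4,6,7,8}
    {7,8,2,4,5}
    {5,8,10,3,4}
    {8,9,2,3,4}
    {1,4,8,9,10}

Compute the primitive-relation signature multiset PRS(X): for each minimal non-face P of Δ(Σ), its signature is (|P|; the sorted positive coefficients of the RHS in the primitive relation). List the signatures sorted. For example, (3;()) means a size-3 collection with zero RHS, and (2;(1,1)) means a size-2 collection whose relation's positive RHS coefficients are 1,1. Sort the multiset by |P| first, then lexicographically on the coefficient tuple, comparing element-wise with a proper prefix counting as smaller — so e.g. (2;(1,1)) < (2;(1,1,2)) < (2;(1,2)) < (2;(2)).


Σ has 10 primitive collections:

  • {7,9}:  v_{7} + v_{9} = 0  ⇒ sig = (2;())
  • {2,10}:  v_{2} + v_{10} = v_{3}  ⇒ sig = (2;(1))
  • {6,10}:  v_{6} + v_{10} = v_{8} + v_{9}  ⇒ sig = (2;(1,1))
  • {1,3}:  v_{1} + v_{3} = v_{4} + v_{5} + v_{9}  ⇒ sig = (2;(1,1,1))
  • {3,6}:  v_{3} + v_{6} = v_{2} + v_{8} + v_{9}  ⇒ sig = (2;(1,1,1))
  • {7,10}:  v_{7} + v_{10} = v_{4} + v_{5} + v_{8}  ⇒ sig = (2;(1,1,1))
  • {3,7}:  v_{3} + v_{7} = v_{2} + v_{4} + v_{5} + v_{8}  ⇒ sig = (2;(1,1,1,1))
  • {1,2,8}:  v_{1} + v_{2} + v_{8} = 0  ⇒ sig = (3;())
  • {4,5,6}:  v_{4} + v_{5} + v_{6} = 0  ⇒ sig = (3;())
  • {4,5,8,9}:  v_{4} + v_{5} + v_{8} + v_{9} = v_{10}  ⇒ sig = (4;(1))

Sorted signature multiset PRS(X):
    (2;())
    (2;(1))
    (2;(1,1))
    (2;(1,1,1))
    (2;(1,1,1))
    (2;(1,1,1))
    (2;(1,1,1,1))
    (3;())
    (3;())
    (4;(1))


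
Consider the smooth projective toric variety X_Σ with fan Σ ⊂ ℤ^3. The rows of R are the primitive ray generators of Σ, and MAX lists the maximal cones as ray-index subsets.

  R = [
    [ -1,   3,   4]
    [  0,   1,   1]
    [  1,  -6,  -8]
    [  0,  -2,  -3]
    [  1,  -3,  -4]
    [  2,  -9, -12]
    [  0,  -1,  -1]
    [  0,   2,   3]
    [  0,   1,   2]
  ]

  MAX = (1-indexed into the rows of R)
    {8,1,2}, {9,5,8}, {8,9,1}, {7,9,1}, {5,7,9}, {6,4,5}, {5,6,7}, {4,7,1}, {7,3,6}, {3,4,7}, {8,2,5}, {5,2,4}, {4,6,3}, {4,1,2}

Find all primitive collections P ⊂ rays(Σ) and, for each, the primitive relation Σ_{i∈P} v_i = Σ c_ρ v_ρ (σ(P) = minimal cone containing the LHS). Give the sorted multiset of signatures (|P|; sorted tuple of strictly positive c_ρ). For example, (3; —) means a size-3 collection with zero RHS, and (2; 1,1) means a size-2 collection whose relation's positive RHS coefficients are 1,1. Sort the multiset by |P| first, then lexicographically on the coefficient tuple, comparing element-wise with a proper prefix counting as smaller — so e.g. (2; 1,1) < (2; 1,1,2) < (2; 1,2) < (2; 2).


17 minimal non-faces of Δ(Σ) (on 9 rays):

  P={1,5}:  v_{1} + v_{5} = 0  so sig = (2; —)
  P={2,7}:  v_{2} + v_{7} = 0  so sig = (2; —)
  P={4,8}:  v_{4} + v_{8} = 0  so sig = (2; —)
  P={1,6}:  v_{1} + v_{6} = v_{3}  so sig = (2; 1)
  P={2,9}:  v_{2} + v_{9} = v_{8}  so sig = (2; 1)
  P={3,5}:  v_{3} + v_{5} = v_{6}  so sig = (2; 1)
  P={4,9}:  v_{4} + v_{9} = v_{7}  so sig = (2; 1)
  P={7,8}:  v_{7} + v_{8} = v_{9}  so sig = (2; 1)
  P={1,3}:  v_{1} + v_{3} = v_{4} + v_{7}  so sig = (2; 1,1)
  P={2,3}:  v_{2} + v_{3} = v_{4} + v_{5}  so sig = (2; 1,1)
  P={3,8}:  v_{3} + v_{8} = v_{5} + v_{7}  so sig = (2; 1,1)
  P={2,6}:  v_{2} + v_{6} = v_{4} + 2·v_{5}  so sig = (2; 1,2)
  P={3,9}:  v_{3} + v_{9} = v_{5} + 2·v_{7}  so sig = (2; 1,2)
  P={6,8}:  v_{6} + v_{8} = 2·v_{5} + v_{7}  so sig = (2; 1,2)
  P={6,9}:  v_{6} + v_{9} = 2·v_{5} + 2·v_{7}  so sig = (2; 2,2)
  P={4,5,7}:  v_{4} + v_{5} + v_{7} = v_{3}  so sig = (3; 1)
  P={4,6,7}:  v_{4} + v_{6} + v_{7} = 2·v_{3}  so sig = (3; 2)

Hence PRS(X_Σ) =
{ (2; —) ×3,  (2; 1) ×5,  (2; 1,1) ×3,  (2; 1,2) ×3,  (2; 2,2),  (3; 1),  (3; 2) }


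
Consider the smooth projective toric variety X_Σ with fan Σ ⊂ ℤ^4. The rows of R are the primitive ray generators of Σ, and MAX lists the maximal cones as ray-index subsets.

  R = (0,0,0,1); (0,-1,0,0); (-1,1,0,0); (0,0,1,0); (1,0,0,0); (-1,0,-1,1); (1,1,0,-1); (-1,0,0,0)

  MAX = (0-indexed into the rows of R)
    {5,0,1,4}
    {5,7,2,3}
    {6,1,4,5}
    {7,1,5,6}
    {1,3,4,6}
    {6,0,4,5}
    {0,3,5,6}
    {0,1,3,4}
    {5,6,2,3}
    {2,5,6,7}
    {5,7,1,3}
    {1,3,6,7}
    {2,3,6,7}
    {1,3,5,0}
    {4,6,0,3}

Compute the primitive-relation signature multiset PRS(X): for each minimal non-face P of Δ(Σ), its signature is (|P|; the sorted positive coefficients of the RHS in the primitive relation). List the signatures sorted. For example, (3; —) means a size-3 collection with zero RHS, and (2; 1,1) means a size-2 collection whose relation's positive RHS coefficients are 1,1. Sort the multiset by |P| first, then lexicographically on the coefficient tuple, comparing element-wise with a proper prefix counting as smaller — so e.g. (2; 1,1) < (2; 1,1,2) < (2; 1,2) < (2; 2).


Δ(Σ) — 8 vertices, 9 min non-faces:

  {4,7}:  v_{4} + v_{7} = 0  →  sig = (2; —)
  {1,2}:  v_{1} + v_{2} = v_{7}  →  sig = (2; 1)
  {0,7}:  v_{0} + v_{7} = v_{3} + v_{5}  →  sig = (2; 1,1)
  {2,4}:  v_{2} + v_{4} = v_{3} + v_{5} + v_{6}  →  sig = (2; 1,1,1)
  {0,2}:  v_{0} + v_{2} = 2·v_{3} + 2·v_{5} + v_{6}  →  sig = (2; 1,2,2)
  {0,1,6}:  v_{0} + v_{1} + v_{6} = v_{4}  →  sig = (3; 1)
  {3,4,5}:  v_{3} + v_{4} + v_{5} = v_{0}  →  sig = (3; 1)
  {1,3,5,6}:  v_{1} + v_{3} + v_{5} + v_{6} = 0  →  sig = (4; —)
  {3,5,6,7}:  v_{3} + v_{5} + v_{6} + v_{7} = v_{2}  →  sig = (4; 1)

Signatures (|P|; sorted positive RHS coefficients), sorted:
    (2; —)
    (2; 1)
    (2; 1,1)
    (2; 1,1,1)
    (2; 1,2,2)
    (3; 1)
    (3; 1)
    (4; —)
    (4; 1)


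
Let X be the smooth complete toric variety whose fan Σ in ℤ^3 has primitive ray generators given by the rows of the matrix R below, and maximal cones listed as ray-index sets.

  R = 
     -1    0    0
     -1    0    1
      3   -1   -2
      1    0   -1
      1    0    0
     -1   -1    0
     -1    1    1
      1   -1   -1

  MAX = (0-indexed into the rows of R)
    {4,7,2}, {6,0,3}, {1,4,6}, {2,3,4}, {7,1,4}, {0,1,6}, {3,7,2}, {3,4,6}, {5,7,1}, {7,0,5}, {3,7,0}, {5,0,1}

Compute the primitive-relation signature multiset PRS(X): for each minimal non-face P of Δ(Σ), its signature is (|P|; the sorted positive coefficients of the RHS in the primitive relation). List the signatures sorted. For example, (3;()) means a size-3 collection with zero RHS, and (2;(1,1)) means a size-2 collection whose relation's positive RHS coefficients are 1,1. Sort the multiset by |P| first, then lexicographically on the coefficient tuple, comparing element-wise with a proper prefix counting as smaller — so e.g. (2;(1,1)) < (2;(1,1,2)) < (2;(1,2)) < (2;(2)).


The 12 primitive collections of Σ (r=8, n=3):

  {0,4}:  v_{0} + v_{4} = 0 ; sig = (2;())
  {1,3}:  v_{1} + v_{3} = 0 ; sig = (2;())
  {6,7}:  v_{6} + v_{7} = 0 ; sig = (2;())
  {0,2}:  v_{0} + v_{2} = v_{3} + v_{7} ; sig = (2;(1,1))
  {1,2}:  v_{1} + v_{2} = v_{4} + v_{7} ; sig = (2;(1,1))
  {2,6}:  v_{2} + v_{6} = v_{3} + v_{4} ; sig = (2;(1,1))
  {3,5}:  v_{3} + v_{5} = v_{0} + v_{7} ; sig = (2;(1,1))
  {4,5}:  v_{4} + v_{5} = v_{1} + v_{7} ; sig = (2;(1,1))
  {5,6}:  v_{5} + v_{6} = v_{0} + v_{1} ; sig = (2;(1,1))
  {2,5}:  v_{2} + v_{5} = 2·v_{7} ; sig = (2;(2))
  {0,1,7}:  v_{0} + v_{1} + v_{7} = v_{5} ; sig = (3;(1))
  {3,4,7}:  v_{3} + v_{4} + v_{7} = v_{2} ; sig = (3;(1))

Hence PRS(X_Σ) =
    |P|=2: 10 collections, coeffs (), (), (), (1,1), (1,1), (1,1), (1,1), (1,1), (1,1), (2)
    |P|=3: 2 collections, coeffs (1), (1)


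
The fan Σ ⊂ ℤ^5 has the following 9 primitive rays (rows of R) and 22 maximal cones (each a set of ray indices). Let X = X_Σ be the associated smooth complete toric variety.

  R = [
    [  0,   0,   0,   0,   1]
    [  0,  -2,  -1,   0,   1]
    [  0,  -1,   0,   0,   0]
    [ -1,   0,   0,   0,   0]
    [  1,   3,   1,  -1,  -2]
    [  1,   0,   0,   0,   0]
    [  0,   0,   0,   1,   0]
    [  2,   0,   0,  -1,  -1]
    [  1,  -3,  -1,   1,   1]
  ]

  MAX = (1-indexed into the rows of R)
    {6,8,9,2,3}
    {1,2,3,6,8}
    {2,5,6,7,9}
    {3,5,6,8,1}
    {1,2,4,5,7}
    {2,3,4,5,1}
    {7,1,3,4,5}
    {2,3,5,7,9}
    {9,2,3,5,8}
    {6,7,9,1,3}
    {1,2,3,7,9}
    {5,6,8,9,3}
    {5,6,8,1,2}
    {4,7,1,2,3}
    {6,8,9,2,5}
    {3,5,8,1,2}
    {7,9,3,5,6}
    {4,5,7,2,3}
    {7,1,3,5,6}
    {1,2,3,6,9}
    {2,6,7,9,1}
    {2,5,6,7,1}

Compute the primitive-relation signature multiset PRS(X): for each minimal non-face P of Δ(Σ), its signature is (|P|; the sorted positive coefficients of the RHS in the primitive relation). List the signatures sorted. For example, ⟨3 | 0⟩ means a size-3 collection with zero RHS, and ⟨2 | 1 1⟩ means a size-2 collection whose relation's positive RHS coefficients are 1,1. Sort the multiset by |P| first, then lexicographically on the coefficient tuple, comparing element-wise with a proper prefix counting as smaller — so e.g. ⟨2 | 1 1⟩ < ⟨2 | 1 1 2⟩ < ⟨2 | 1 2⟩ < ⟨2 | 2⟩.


Primitive collections (9):

  • {4,6}:  v_{4} + v_{6} = 0  →  sig = ⟨2 | 0⟩
  • {7,8}:  v_{7} + v_{8} = v_{5} + v_{9}  →  sig = ⟨2 | 1 1⟩
  • {4,8}:  v_{4} + v_{8} = v_{2} + v_{3} + v_{5}  →  sig = ⟨2 | 1 1 1⟩
  • {4,9}:  v_{4} + v_{9} = v_{2} + v_{3} + v_{7}  →  sig = ⟨2 | 1 1 1⟩
  • {1,8,9}:  v_{1} + v_{8} + v_{9} = v_{2} + v_{3} + 3·v_{6}  →  sig = ⟨3 | 1 1 3⟩
  • {1,5,9}:  v_{1} + v_{5} + v_{9} = 2·v_{6}  →  sig = ⟨3 | 2⟩
  • {2,3,5,6}:  v_{2} + v_{3} + v_{5} + v_{6} = v_{8}  →  sig = ⟨4 | 1⟩
  • {2,3,6,7}:  v_{2} + v_{3} + v_{6} + v_{7} = v_{9}  →  sig = ⟨4 | 1⟩
  • {1,2,3,5,7}:  v_{1} + v_{2} + v_{3} + v_{5} + v_{7} = v_{6}  →  sig = ⟨5 | 1⟩

so the primitive-relation signature multiset is
{ ⟨2 | 0⟩,  ⟨2 | 1 1⟩,  ⟨2 | 1 1 1⟩ ×2,  ⟨3 | 1 1 3⟩,  ⟨3 | 2⟩,  ⟨4 | 1⟩ ×2,  ⟨5 | 1⟩ }


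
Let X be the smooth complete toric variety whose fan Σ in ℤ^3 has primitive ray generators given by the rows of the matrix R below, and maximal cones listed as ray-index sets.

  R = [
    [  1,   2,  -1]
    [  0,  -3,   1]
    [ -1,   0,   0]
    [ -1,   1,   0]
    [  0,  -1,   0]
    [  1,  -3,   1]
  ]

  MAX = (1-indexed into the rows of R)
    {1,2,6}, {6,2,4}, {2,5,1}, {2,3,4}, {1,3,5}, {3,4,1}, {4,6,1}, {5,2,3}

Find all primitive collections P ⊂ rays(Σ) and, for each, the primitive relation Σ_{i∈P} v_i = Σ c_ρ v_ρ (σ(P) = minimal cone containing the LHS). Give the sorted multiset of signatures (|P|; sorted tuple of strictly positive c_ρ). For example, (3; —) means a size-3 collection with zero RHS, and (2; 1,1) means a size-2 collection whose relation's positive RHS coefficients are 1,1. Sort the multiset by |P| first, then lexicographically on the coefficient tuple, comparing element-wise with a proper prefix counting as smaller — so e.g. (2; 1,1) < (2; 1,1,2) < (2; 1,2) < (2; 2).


Σ has 5 primitive collections:

  P = {3,6}:  v_{3} + v_{6} = v_{2}  →  sig = (2; 1)
  P = {4,5}:  v_{4} + v_{5} = v_{3}  →  sig = (2; 1)
  P = {5,6}:  v_{5} + v_{6} = v_{1} + 2·v_{2}  →  sig = (2; 1,2)
  P = {1,2,4}:  v_{1} + v_{2} + v_{4} = 0  →  sig = (3; —)
  P = {1,2,3}:  v_{1} + v_{2} + v_{3} = v_{5}  →  sig = (3; 1)

Signatures (|P|; sorted positive RHS coefficients), sorted:
    |P|=2: 3 collections, coeffs (1), (1), (1,2)
    |P|=3: 2 collections, coeffs (), (1)


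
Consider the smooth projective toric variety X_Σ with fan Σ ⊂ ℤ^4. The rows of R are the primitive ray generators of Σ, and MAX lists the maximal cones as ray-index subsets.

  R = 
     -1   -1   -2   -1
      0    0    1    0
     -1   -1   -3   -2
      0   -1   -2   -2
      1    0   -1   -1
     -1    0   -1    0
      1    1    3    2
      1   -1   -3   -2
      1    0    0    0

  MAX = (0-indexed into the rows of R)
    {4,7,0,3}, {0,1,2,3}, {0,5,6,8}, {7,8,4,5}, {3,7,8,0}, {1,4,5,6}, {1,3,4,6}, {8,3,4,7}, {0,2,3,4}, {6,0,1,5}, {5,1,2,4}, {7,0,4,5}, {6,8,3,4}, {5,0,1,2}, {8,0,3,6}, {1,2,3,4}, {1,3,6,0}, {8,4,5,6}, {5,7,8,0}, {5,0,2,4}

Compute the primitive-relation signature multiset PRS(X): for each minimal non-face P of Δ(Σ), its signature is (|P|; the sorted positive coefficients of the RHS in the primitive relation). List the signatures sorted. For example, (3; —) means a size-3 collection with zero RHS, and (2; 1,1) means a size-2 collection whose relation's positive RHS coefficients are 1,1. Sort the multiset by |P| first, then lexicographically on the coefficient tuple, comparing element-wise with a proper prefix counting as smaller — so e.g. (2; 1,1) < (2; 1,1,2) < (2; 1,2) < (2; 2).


|primitive collections| = 10. Relations:

  P = {2,6}:  v_{2} + v_{6} = 0 — sig = (2; —)
  P = {3,5}:  v_{3} + v_{5} = v_{2} — sig = (2; 1)
  P = {1,7}:  v_{1} + v_{7} = v_{3} + v_{8} — sig = (2; 1,1)
  P = {1,8}:  v_{1} + v_{8} = v_{3} + v_{6} — sig = (2; 1,1)
  P = {2,8}:  v_{2} + v_{8} = v_{0} + v_{4} — sig = (2; 1,1)
  P = {6,7}:  v_{6} + v_{7} = 2·v_{8} — sig = (2; 2)
  P = {2,7}:  v_{2} + v_{7} = 2·v_{0} + 2·v_{4} — sig = (2; 2,2)
  P = {0,1,4}:  v_{0} + v_{1} + v_{4} = v_{3} — sig = (3; 1)
  P = {0,4,6}:  v_{0} + v_{4} + v_{6} = v_{8} — sig = (3; 1)
  P = {0,4,8}:  v_{0} + v_{4} + v_{8} = v_{7} — sig = (3; 1)

so the primitive-relation signature multiset is
{ (2; —),  (2; 1),  (2; 1,1) ×3,  (2; 2),  (2; 2,2),  (3; 1) ×3 }


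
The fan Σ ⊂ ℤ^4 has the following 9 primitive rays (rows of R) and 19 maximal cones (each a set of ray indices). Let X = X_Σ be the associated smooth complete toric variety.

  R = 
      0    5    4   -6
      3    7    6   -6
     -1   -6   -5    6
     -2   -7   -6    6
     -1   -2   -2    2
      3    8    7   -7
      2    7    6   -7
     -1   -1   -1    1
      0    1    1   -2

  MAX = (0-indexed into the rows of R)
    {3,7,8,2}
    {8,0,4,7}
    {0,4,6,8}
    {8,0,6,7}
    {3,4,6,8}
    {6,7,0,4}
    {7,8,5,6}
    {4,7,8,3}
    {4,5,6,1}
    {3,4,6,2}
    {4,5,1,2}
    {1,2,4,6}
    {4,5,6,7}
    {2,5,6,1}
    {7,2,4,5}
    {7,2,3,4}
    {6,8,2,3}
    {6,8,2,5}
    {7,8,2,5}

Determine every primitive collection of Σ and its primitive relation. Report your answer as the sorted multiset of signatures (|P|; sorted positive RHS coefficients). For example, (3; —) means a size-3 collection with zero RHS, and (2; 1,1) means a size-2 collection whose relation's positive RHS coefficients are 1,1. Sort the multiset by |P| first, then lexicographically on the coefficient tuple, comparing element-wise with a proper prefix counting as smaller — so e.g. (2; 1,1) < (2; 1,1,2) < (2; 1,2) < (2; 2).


Minimal non-faces — 14 found among 9 rays, 19 max cones:

  P = {0,2}:  v_{0} + v_{2} = v_{4} + v_{8}  ⇒ sig = (2; 1,1)
  P = {1,7}:  v_{1} + v_{7} = v_{4} + v_{5}  ⇒ sig = (2; 1,1)
  P = {3,5}:  v_{3} + v_{5} = v_{2} + v_{6}  ⇒ sig = (2; 1,1)
  P = {0,1}:  v_{0} + v_{1} = v_{4} + 2·v_{6}  ⇒ sig = (2; 1,2)
  P = {0,5}:  v_{0} + v_{5} = 2·v_{6} + v_{7}  ⇒ sig = (2; 1,2)
  P = {1,8}:  v_{1} + v_{8} = v_{2} + 2·v_{6}  ⇒ sig = (2; 1,2)
  P = {1,3}:  v_{1} + v_{3} = 2·v_{2} + v_{4} + 2·v_{6}  ⇒ sig = (2; 1,2,2)
  P = {0,3}:  v_{0} + v_{3} = 2·v_{4} + 2·v_{8}  ⇒ sig = (2; 2,2)
  P = {2,6,7}:  v_{2} + v_{6} + v_{7} = 0  ⇒ sig = (3; —)
  P = {2,4,8}:  v_{2} + v_{4} + v_{8} = v_{3}  ⇒ sig = (3; 1)
  P = {4,5,8}:  v_{4} + v_{5} + v_{8} = v_{6}  ⇒ sig = (3; 1)
  P = {3,6,7}:  v_{3} + v_{6} + v_{7} = v_{4} + v_{8}  ⇒ sig = (3; 1,1)
  P = {2,4,5,6}:  v_{2} + v_{4} + v_{5} + v_{6} = v_{1}  ⇒ sig = (4; 1)
  P = {4,6,7,8}:  v_{4} + v_{6} + v_{7} + v_{8} = v_{0}  ⇒ sig = (4; 1)

Hence PRS(X_Σ) =
    (2; 1,1)
    (2; 1,1)
    (2; 1,1)
    (2; 1,2)
    (2; 1,2)
    (2; 1,2)
    (2; 1,2,2)
    (2; 2,2)
    (3; —)
    (3; 1)
    (3; 1)
    (3; 1,1)
    (4; 1)
    (4; 1)


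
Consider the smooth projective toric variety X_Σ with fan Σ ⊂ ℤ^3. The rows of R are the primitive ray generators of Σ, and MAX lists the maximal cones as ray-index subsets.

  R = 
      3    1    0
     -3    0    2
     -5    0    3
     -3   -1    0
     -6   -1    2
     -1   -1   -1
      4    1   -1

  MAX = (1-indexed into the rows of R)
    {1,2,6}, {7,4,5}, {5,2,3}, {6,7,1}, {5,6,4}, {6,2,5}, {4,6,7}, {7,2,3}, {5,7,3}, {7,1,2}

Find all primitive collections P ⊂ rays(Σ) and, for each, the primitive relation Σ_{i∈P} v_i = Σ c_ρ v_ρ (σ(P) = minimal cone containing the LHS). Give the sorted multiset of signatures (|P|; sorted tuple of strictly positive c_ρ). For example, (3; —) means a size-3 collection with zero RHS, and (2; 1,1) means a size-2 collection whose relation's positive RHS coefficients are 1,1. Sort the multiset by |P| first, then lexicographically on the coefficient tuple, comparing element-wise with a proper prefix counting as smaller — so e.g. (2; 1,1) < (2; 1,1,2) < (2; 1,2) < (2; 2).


Primitive collections (9):

  {1,4}:  v_{1} + v_{4} = 0 ; sig = (2; —)
  {1,5}:  v_{1} + v_{5} = v_{2} ; sig = (2; 1)
  {2,4}:  v_{2} + v_{4} = v_{5} ; sig = (2; 1)
  {3,6}:  v_{3} + v_{6} = v_{5} ; sig = (2; 1)
  {1,3}:  v_{1} + v_{3} = 2·v_{2} + v_{7} ; sig = (2; 1,2)
  {3,4}:  v_{3} + v_{4} = 2·v_{5} + v_{7} ; sig = (2; 1,2)
  {2,6,7}:  v_{2} + v_{6} + v_{7} = 0 ; sig = (3; —)
  {2,5,7}:  v_{2} + v_{5} + v_{7} = v_{3} ; sig = (3; 1)
  {5,6,7}:  v_{5} + v_{6} + v_{7} = v_{4} ; sig = (3; 1)

so the primitive-relation signature multiset is
{ (2; —),  (2; 1) ×3,  (2; 1,2) ×2,  (3; —),  (3; 1) ×2 }


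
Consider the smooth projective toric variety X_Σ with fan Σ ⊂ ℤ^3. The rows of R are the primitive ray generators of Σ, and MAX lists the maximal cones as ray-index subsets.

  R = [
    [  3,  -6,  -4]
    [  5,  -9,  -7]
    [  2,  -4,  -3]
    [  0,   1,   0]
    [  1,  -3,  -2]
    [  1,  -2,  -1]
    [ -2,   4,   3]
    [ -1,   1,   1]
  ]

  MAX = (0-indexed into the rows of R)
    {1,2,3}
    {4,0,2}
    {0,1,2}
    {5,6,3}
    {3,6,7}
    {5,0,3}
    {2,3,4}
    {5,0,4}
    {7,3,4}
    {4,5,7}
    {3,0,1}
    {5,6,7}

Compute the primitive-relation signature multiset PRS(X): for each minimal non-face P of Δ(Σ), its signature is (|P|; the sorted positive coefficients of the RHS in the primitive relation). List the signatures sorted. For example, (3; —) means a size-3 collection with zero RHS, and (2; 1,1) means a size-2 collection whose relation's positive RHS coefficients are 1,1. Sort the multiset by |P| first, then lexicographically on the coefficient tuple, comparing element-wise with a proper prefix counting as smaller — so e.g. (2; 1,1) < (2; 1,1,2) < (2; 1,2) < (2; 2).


Σ has 14 primitive collections:

  {2,6}:  v_{2} + v_{6} = 0  ⟹  sig = (2; —)
  {0,6}:  v_{0} + v_{6} = v_{5}  ⟹  sig = (2; 1)
  {2,5}:  v_{2} + v_{5} = v_{0}  ⟹  sig = (2; 1)
  {2,7}:  v_{2} + v_{7} = v_{4}  ⟹  sig = (2; 1)
  {4,6}:  v_{4} + v_{6} = v_{7}  ⟹  sig = (2; 1)
  {0,7}:  v_{0} + v_{7} = v_{4} + v_{5}  ⟹  sig = (2; 1,1)
  {1,6}:  v_{1} + v_{6} = v_{0} + v_{3}  ⟹  sig = (2; 1,1)
  {1,5}:  v_{1} + v_{5} = 2·v_{0} + v_{3}  ⟹  sig = (2; 1,2)
  {1,7}:  v_{1} + v_{7} = 2·v_{2}  ⟹  sig = (2; 2)
  {1,4}:  v_{1} + v_{4} = 3·v_{2}  ⟹  sig = (2; 3)
  {3,5,7}:  v_{3} + v_{5} + v_{7} = 0  ⟹  sig = (3; —)
  {0,2,3}:  v_{0} + v_{2} + v_{3} = v_{1}  ⟹  sig = (3; 1)
  {3,4,5}:  v_{3} + v_{4} + v_{5} = v_{2}  ⟹  sig = (3; 1)
  {0,3,4}:  v_{0} + v_{3} + v_{4} = 2·v_{2}  ⟹  sig = (3; 2)

Hence PRS(X_Σ) =
[(2; —), (2; 1), (2; 1), (2; 1), (2; 1), (2; 1,1), (2; 1,1), (2; 1,2), (2; 2), (2; 3), (3; —), (3; 1), (3; 1), (3; 2)]
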